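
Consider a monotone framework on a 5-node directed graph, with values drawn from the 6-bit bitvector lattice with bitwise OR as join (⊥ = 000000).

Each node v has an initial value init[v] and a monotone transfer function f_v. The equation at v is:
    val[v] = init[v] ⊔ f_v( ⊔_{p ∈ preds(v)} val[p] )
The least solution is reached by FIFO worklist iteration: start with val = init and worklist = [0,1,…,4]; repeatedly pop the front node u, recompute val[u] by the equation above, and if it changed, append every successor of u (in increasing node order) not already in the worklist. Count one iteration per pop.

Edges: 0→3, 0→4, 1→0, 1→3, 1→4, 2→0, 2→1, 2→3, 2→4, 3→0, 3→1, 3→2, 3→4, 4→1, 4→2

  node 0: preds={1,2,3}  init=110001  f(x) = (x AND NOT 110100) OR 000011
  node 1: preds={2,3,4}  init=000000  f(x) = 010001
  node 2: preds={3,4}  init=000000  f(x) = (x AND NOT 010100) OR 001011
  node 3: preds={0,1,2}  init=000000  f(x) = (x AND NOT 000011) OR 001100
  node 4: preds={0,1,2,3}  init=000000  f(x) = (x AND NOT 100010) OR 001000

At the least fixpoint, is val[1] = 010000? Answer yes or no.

no

Worklist (12 pops):
  #1 pop 0: in=000000 → 110011 (was 110001); enqueue []
  #2 pop 1: in=000000 → 010001 (was 000000); enqueue [0]
  #3 pop 2: in=000000 → 001011 (was 000000); enqueue [1]
  #4 pop 3: in=111011 → 111100 (was 000000); enqueue [2]
  #5 pop 4: in=111111 → 011101 (was 000000); enqueue []
  #6 pop 0: in=111111 → 111011 (was 110011); enqueue [3,4]
  #7 pop 1: in=111111 → 010001 (no change)
  #8 pop 2: in=111101 → 101011 (was 001011); enqueue [0,1]
  #9 pop 3: in=111011 → 111100 (no change)
  #10 pop 4: in=111111 → 011101 (no change)
  #11 pop 0: in=111111 → 111011 (no change)
  #12 pop 1: in=111111 → 010001 (no change)

Fixpoint:
  val[0] = 111011
  val[1] = 010001
  val[2] = 101011
  val[3] = 111100
  val[4] = 011101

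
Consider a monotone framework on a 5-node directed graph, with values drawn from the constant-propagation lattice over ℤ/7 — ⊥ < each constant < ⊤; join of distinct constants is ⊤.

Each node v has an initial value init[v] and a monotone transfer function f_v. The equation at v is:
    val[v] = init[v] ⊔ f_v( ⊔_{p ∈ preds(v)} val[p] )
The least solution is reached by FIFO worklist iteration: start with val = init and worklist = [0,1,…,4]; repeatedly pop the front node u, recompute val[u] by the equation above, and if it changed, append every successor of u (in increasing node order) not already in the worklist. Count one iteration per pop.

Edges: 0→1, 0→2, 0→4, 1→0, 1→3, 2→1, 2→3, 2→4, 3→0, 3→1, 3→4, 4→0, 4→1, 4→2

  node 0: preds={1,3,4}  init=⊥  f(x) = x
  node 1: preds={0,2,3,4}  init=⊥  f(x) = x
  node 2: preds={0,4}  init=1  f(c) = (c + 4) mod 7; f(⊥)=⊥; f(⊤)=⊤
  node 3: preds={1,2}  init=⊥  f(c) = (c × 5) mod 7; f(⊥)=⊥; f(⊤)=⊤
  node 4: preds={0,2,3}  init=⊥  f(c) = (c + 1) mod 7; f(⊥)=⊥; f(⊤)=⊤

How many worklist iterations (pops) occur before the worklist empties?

Iteration log — 14 steps:
  step 1. node 0  ⊔preds=⊥  new=⊥  stable
  step 2. node 1  ⊔preds=1  new=1  old=⊥  +wl: 0
  step 3. node 2  ⊔preds=⊥  new=1  stable
  step 4. node 3  ⊔preds=1  new=5  old=⊥  +wl: 1
  step 5. node 4  ⊔preds=⊤  new=⊤  old=⊥  +wl: 2
  step 6. node 0  ⊔preds=⊤  new=⊤  old=⊥  +wl: 4
  step 7. node 1  ⊔preds=⊤  new=⊤  old=1  +wl: 0,3
  step 8. node 2  ⊔preds=⊤  new=⊤  old=1  +wl: 1
  step 9. node 4  ⊔preds=⊤  new=⊤  stable
  step 10. node 0  ⊔preds=⊤  new=⊤  stable
  step 11. node 3  ⊔preds=⊤  new=⊤  old=5  +wl: 0,4
  step 12. node 1  ⊔preds=⊤  new=⊤  stable
  step 13. node 0  ⊔preds=⊤  new=⊤  stable
  step 14. node 4  ⊔preds=⊤  new=⊤  stable

Least fixpoint reached:
  node 0: ⊤
  node 1: ⊤
  node 2: ⊤
  node 3: ⊤
  node 4: ⊤

14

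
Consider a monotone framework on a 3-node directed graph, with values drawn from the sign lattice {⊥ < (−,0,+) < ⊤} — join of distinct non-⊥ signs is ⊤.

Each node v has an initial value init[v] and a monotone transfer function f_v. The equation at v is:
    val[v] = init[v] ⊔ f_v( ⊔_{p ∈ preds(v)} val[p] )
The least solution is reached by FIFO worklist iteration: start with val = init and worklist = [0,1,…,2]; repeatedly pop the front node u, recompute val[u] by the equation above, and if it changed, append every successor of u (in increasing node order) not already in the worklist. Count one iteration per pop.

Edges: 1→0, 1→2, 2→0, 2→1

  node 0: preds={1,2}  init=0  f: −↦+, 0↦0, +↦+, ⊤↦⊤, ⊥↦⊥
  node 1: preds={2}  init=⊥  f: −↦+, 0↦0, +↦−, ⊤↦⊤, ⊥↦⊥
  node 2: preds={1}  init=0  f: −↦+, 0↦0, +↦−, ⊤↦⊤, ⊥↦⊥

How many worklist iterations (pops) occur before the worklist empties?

Iteration log — 4 steps:
  step 1. node 0  ⊔preds=0  new=0  stable
  step 2. node 1  ⊔preds=0  new=0  old=⊥  +wl: 0
  step 3. node 2  ⊔preds=0  new=0  stable
  step 4. node 0  ⊔preds=0  new=0  stable

Least fixpoint reached:
  node 0: 0
  node 1: 0
  node 2: 0

4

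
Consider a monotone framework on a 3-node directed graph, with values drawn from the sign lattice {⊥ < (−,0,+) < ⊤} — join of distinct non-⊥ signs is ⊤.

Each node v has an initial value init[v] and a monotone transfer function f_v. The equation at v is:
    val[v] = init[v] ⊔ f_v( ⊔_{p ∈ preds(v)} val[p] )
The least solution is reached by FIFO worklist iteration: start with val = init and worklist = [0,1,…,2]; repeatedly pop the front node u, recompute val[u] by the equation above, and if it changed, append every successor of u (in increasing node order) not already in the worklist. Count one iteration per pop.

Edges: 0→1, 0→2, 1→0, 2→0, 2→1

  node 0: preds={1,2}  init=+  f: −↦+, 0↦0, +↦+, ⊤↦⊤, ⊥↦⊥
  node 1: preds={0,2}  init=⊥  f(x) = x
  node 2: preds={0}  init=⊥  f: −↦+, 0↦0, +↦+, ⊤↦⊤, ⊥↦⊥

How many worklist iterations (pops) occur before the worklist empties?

5

Trace (5 dequeues):
  [1] u=0 | in ⊥ | out + | ==
  [2] u=1 | in + | out + | prev ⊥ | push {0}
  [3] u=2 | in + | out + | prev ⊥ | push {1}
  [4] u=0 | in + | out + | ==
  [5] u=1 | in + | out + | ==

Converged values:
  [0] +
  [1] +
  [2] +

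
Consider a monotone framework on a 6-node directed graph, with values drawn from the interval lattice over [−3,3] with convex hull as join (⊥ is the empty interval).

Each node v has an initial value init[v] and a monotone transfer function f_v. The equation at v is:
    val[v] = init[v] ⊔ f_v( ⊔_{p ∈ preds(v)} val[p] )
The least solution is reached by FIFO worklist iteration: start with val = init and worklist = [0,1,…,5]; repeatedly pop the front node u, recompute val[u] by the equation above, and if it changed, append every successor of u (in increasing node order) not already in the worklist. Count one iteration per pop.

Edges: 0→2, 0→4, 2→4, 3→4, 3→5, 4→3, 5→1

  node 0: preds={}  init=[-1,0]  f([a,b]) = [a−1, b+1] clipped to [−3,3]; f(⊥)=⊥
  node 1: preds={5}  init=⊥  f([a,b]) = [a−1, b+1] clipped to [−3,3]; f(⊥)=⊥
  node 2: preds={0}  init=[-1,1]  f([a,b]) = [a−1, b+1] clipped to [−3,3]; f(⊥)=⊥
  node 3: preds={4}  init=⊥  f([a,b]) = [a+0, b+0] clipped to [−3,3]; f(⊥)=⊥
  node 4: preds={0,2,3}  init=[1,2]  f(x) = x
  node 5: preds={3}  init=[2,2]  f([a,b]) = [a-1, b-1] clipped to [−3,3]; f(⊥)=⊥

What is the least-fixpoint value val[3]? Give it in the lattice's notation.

Iteration log — 11 steps:
  step 1. node 0  ⊔preds=⊥  new=[-1,0]  stable
  step 2. node 1  ⊔preds=[2,2]  new=[1,3]  old=⊥  +wl: 
  step 3. node 2  ⊔preds=[-1,0]  new=[-2,1]  old=[-1,1]  +wl: 
  step 4. node 3  ⊔preds=[1,2]  new=[1,2]  old=⊥  +wl: 
  step 5. node 4  ⊔preds=[-2,2]  new=[-2,2]  old=[1,2]  +wl: 3
  step 6. node 5  ⊔preds=[1,2]  new=[0,2]  old=[2,2]  +wl: 1
  step 7. node 3  ⊔preds=[-2,2]  new=[-2,2]  old=[1,2]  +wl: 4,5
  step 8. node 1  ⊔preds=[0,2]  new=[-1,3]  old=[1,3]  +wl: 
  step 9. node 4  ⊔preds=[-2,2]  new=[-2,2]  stable
  step 10. node 5  ⊔preds=[-2,2]  new=[-3,2]  old=[0,2]  +wl: 1
  step 11. node 1  ⊔preds=[-3,2]  new=[-3,3]  old=[-1,3]  +wl: 

Least fixpoint reached:
  node 0: [-1,0]
  node 1: [-3,3]
  node 2: [-2,1]
  node 3: [-2,2]
  node 4: [-2,2]
  node 5: [-3,2]

[-2,2]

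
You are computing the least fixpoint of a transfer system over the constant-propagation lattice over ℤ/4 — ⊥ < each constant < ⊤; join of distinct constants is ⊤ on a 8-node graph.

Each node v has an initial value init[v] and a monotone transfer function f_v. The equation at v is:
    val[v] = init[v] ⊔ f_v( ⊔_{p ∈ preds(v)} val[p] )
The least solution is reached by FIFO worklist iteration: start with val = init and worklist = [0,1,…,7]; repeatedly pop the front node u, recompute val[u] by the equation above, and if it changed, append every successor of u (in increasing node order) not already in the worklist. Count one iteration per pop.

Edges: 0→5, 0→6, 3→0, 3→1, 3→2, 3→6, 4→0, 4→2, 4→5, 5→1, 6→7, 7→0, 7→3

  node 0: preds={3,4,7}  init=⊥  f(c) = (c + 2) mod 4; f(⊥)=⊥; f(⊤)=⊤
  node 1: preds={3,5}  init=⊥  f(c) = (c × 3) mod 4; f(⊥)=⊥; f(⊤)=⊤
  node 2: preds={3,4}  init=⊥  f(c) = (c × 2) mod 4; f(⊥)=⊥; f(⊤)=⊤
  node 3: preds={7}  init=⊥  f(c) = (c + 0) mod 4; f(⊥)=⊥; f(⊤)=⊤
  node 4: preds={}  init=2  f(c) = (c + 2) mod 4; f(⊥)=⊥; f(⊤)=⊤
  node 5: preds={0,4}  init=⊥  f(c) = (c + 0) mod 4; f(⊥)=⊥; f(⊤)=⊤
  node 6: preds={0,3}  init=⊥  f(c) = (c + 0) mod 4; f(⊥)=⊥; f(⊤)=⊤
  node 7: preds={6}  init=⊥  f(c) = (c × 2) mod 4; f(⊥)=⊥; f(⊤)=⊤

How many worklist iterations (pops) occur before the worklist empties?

23

Trace (23 dequeues):
  [1] u=0 | in 2 | out 0 | prev ⊥ | push {}
  [2] u=1 | in ⊥ | out ⊥ | ==
  [3] u=2 | in 2 | out 0 | prev ⊥ | push {}
  [4] u=3 | in ⊥ | out ⊥ | ==
  [5] u=4 | in ⊥ | out 2 | ==
  [6] u=5 | in ⊤ | out ⊤ | prev ⊥ | push {1}
  [7] u=6 | in 0 | out 0 | prev ⊥ | push {}
  [8] u=7 | in 0 | out 0 | prev ⊥ | push {0,3}
  [9] u=1 | in ⊤ | out ⊤ | prev ⊥ | push {}
  [10] u=0 | in ⊤ | out ⊤ | prev 0 | push {5,6}
  [11] u=3 | in 0 | out 0 | prev ⊥ | push {0,1,2}
  [12] u=5 | in ⊤ | out ⊤ | ==
  [13] u=6 | in ⊤ | out ⊤ | prev 0 | push {7}
  [14] u=0 | in ⊤ | out ⊤ | ==
  [15] u=1 | in ⊤ | out ⊤ | ==
  [16] u=2 | in ⊤ | out ⊤ | prev 0 | push {}
  [17] u=7 | in ⊤ | out ⊤ | prev 0 | push {0,3}
  [18] u=0 | in ⊤ | out ⊤ | ==
  [19] u=3 | in ⊤ | out ⊤ | prev 0 | push {0,1,2,6}
  [20] u=0 | in ⊤ | out ⊤ | ==
  [21] u=1 | in ⊤ | out ⊤ | ==
  [22] u=2 | in ⊤ | out ⊤ | ==
  [23] u=6 | in ⊤ | out ⊤ | ==

Converged values:
  [0] ⊤
  [1] ⊤
  [2] ⊤
  [3] ⊤
  [4] 2
  [5] ⊤
  [6] ⊤
  [7] ⊤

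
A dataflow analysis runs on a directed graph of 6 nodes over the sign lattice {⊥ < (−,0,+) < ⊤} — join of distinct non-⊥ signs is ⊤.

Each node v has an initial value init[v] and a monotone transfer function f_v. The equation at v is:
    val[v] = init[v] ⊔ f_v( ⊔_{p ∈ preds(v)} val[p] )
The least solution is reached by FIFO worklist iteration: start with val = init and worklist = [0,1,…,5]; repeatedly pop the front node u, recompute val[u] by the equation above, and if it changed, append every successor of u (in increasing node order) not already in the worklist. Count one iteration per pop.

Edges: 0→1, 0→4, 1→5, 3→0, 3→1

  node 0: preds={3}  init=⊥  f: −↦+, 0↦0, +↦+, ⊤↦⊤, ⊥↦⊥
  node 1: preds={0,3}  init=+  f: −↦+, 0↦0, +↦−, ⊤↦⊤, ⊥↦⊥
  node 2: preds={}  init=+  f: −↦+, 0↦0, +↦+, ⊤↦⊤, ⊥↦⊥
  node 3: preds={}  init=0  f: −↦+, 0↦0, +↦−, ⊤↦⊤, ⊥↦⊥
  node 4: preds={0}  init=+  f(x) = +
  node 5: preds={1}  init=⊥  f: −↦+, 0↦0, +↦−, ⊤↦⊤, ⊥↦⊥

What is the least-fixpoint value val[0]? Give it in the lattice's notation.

Worklist (6 pops):
  #1 pop 0: in=0 → 0 (was ⊥); enqueue []
  #2 pop 1: in=0 → ⊤ (was +); enqueue []
  #3 pop 2: in=⊥ → + (no change)
  #4 pop 3: in=⊥ → 0 (no change)
  #5 pop 4: in=0 → + (no change)
  #6 pop 5: in=⊤ → ⊤ (was ⊥); enqueue []

Fixpoint:
  val[0] = 0
  val[1] = ⊤
  val[2] = +
  val[3] = 0
  val[4] = +
  val[5] = ⊤

0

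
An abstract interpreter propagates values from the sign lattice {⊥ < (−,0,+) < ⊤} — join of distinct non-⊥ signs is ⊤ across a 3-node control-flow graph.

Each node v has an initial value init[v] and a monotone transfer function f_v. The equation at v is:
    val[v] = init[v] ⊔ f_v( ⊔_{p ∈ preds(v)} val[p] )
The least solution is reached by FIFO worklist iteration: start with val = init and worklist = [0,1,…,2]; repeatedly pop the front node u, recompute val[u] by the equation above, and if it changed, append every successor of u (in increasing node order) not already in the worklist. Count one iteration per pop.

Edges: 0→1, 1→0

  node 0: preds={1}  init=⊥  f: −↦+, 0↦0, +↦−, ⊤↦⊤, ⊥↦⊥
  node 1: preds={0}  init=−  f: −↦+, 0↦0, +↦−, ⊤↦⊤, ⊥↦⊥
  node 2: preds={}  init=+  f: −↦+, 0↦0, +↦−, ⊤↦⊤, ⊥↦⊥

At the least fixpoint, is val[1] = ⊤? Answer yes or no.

no

Worklist (3 pops):
  #1 pop 0: in=− → + (was ⊥); enqueue []
  #2 pop 1: in=+ → − (no change)
  #3 pop 2: in=⊥ → + (no change)

Fixpoint:
  val[0] = +
  val[1] = −
  val[2] = +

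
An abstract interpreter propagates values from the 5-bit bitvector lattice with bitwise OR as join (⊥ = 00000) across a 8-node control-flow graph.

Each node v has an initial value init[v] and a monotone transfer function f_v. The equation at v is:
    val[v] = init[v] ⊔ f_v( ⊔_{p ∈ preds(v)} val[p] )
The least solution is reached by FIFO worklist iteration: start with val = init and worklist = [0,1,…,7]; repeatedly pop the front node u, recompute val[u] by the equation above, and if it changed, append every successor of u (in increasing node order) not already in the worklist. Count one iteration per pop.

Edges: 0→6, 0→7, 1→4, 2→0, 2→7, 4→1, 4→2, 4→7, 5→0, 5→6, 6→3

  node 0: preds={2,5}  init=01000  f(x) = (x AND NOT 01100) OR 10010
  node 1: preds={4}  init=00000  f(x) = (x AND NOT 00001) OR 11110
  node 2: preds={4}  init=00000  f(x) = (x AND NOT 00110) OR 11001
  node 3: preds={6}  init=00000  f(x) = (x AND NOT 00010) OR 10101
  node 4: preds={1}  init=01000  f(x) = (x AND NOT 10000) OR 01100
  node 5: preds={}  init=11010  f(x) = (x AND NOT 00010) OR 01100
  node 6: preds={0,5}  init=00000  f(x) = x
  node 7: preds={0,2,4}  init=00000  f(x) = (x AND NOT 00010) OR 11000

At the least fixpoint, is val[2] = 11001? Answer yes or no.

yes

Worklist (15 pops):
  #1 pop 0: in=11010 → 11010 (was 01000); enqueue []
  #2 pop 1: in=01000 → 11110 (was 00000); enqueue []
  #3 pop 2: in=01000 → 11001 (was 00000); enqueue [0]
  #4 pop 3: in=00000 → 10101 (was 00000); enqueue []
  #5 pop 4: in=11110 → 01110 (was 01000); enqueue [1,2]
  #6 pop 5: in=00000 → 11110 (was 11010); enqueue []
  #7 pop 6: in=11110 → 11110 (was 00000); enqueue [3]
  #8 pop 7: in=11111 → 11101 (was 00000); enqueue []
  #9 pop 0: in=11111 → 11011 (was 11010); enqueue [6,7]
  #10 pop 1: in=01110 → 11110 (no change)
  #11 pop 2: in=01110 → 11001 (no change)
  #12 pop 3: in=11110 → 11101 (was 10101); enqueue []
  #13 pop 6: in=11111 → 11111 (was 11110); enqueue [3]
  #14 pop 7: in=11111 → 11101 (no change)
  #15 pop 3: in=11111 → 11101 (no change)

Fixpoint:
  val[0] = 11011
  val[1] = 11110
  val[2] = 11001
  val[3] = 11101
  val[4] = 01110
  val[5] = 11110
  val[6] = 11111
  val[7] = 11101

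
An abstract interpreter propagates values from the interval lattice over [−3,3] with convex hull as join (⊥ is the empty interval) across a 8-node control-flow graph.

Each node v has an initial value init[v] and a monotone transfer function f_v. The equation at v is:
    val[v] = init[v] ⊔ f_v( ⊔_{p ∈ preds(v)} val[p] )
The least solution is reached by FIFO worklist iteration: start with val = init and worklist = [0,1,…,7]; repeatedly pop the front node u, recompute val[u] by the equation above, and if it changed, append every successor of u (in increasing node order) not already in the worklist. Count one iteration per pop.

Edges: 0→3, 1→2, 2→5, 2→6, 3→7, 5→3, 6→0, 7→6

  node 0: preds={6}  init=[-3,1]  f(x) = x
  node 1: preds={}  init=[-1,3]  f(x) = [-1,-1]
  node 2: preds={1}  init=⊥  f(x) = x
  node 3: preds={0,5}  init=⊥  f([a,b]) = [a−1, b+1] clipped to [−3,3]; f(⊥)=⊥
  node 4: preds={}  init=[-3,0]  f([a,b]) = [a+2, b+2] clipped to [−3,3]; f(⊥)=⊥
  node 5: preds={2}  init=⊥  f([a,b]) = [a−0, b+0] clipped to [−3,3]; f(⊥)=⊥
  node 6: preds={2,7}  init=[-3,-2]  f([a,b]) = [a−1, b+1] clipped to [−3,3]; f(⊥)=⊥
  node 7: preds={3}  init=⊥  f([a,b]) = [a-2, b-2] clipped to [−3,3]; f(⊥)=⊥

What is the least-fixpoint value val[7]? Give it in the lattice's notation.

Iteration log — 14 steps:
  step 1. node 0  ⊔preds=[-3,-2]  new=[-3,1]  stable
  step 2. node 1  ⊔preds=⊥  new=[-1,3]  stable
  step 3. node 2  ⊔preds=[-1,3]  new=[-1,3]  old=⊥  +wl: 
  step 4. node 3  ⊔preds=[-3,1]  new=[-3,2]  old=⊥  +wl: 
  step 5. node 4  ⊔preds=⊥  new=[-3,0]  stable
  step 6. node 5  ⊔preds=[-1,3]  new=[-1,3]  old=⊥  +wl: 3
  step 7. node 6  ⊔preds=[-1,3]  new=[-3,3]  old=[-3,-2]  +wl: 0
  step 8. node 7  ⊔preds=[-3,2]  new=[-3,0]  old=⊥  +wl: 6
  step 9. node 3  ⊔preds=[-3,3]  new=[-3,3]  old=[-3,2]  +wl: 7
  step 10. node 0  ⊔preds=[-3,3]  new=[-3,3]  old=[-3,1]  +wl: 3
  step 11. node 6  ⊔preds=[-3,3]  new=[-3,3]  stable
  step 12. node 7  ⊔preds=[-3,3]  new=[-3,1]  old=[-3,0]  +wl: 6
  step 13. node 3  ⊔preds=[-3,3]  new=[-3,3]  stable
  step 14. node 6  ⊔preds=[-3,3]  new=[-3,3]  stable

Least fixpoint reached:
  node 0: [-3,3]
  node 1: [-1,3]
  node 2: [-1,3]
  node 3: [-3,3]
  node 4: [-3,0]
  node 5: [-1,3]
  node 6: [-3,3]
  node 7: [-3,1]

[-3,1]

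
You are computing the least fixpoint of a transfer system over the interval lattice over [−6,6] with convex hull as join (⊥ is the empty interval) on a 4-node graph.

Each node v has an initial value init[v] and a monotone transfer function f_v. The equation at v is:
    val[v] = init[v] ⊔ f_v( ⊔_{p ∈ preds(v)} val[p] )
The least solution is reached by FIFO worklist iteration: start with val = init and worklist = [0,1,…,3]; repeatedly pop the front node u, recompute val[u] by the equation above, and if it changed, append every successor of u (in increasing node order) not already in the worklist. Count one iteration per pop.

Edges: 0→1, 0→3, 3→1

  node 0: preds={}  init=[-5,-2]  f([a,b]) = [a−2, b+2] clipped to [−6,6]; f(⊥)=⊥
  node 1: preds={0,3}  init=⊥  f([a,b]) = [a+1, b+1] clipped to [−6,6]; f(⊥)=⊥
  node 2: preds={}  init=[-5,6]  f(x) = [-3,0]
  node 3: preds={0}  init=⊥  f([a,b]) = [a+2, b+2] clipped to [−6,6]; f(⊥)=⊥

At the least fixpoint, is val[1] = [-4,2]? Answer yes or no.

no

Iteration log — 5 steps:
  step 1. node 0  ⊔preds=⊥  new=[-5,-2]  stable
  step 2. node 1  ⊔preds=[-5,-2]  new=[-4,-1]  old=⊥  +wl: 
  step 3. node 2  ⊔preds=⊥  new=[-5,6]  stable
  step 4. node 3  ⊔preds=[-5,-2]  new=[-3,0]  old=⊥  +wl: 1
  step 5. node 1  ⊔preds=[-5,0]  new=[-4,1]  old=[-4,-1]  +wl: 

Least fixpoint reached:
  node 0: [-5,-2]
  node 1: [-4,1]
  node 2: [-5,6]
  node 3: [-3,0]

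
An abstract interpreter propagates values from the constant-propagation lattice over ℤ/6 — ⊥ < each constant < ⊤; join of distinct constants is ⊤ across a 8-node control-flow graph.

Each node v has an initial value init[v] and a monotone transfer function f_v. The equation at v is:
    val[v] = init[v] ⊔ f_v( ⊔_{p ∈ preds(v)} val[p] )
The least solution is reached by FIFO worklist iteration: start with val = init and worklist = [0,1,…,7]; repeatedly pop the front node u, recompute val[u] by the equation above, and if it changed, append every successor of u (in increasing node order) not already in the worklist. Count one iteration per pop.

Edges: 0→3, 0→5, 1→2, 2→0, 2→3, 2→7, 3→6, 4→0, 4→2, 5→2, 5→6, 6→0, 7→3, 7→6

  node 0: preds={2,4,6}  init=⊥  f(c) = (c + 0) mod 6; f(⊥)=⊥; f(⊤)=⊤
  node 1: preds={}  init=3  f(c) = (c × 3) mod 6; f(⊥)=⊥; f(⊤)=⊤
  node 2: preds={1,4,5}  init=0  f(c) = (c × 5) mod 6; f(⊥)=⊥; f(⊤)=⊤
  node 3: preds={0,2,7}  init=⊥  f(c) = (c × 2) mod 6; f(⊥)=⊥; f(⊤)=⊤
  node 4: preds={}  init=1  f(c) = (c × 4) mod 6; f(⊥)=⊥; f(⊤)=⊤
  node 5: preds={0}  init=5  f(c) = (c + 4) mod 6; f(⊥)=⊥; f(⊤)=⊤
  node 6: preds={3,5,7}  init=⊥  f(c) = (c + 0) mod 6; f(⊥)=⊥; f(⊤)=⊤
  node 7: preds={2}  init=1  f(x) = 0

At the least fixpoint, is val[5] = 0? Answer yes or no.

no

Iteration log — 12 steps:
  step 1. node 0  ⊔preds=⊤  new=⊤  old=⊥  +wl: 
  step 2. node 1  ⊔preds=⊥  new=3  stable
  step 3. node 2  ⊔preds=⊤  new=⊤  old=0  +wl: 0
  step 4. node 3  ⊔preds=⊤  new=⊤  old=⊥  +wl: 
  step 5. node 4  ⊔preds=⊥  new=1  stable
  step 6. node 5  ⊔preds=⊤  new=⊤  old=5  +wl: 2
  step 7. node 6  ⊔preds=⊤  new=⊤  old=⊥  +wl: 
  step 8. node 7  ⊔preds=⊤  new=⊤  old=1  +wl: 3,6
  step 9. node 0  ⊔preds=⊤  new=⊤  stable
  step 10. node 2  ⊔preds=⊤  new=⊤  stable
  step 11. node 3  ⊔preds=⊤  new=⊤  stable
  step 12. node 6  ⊔preds=⊤  new=⊤  stable

Least fixpoint reached:
  node 0: ⊤
  node 1: 3
  node 2: ⊤
  node 3: ⊤
  node 4: 1
  node 5: ⊤
  node 6: ⊤
  node 7: ⊤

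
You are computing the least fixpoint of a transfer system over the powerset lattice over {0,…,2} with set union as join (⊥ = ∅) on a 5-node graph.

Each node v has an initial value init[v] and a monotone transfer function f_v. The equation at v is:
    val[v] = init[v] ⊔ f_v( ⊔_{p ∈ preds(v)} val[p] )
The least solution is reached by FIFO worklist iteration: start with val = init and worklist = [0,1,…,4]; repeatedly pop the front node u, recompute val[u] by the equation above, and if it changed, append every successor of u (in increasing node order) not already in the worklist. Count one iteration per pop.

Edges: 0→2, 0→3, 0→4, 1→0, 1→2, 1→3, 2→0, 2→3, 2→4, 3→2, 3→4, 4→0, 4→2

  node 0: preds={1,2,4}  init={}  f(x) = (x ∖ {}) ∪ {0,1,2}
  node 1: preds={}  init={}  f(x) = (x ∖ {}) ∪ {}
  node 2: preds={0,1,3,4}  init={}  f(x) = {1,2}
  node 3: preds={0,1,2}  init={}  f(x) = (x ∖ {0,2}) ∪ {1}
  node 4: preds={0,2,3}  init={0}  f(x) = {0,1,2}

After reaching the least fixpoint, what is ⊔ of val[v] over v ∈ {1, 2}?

{1,2}

Worklist (7 pops):
  #1 pop 0: in={0} → {0,1,2} (was {}); enqueue []
  #2 pop 1: in={} → {} (no change)
  #3 pop 2: in={0,1,2} → {1,2} (was {}); enqueue [0]
  #4 pop 3: in={0,1,2} → {1} (was {}); enqueue [2]
  #5 pop 4: in={0,1,2} → {0,1,2} (was {0}); enqueue []
  #6 pop 0: in={0,1,2} → {0,1,2} (no change)
  #7 pop 2: in={0,1,2} → {1,2} (no change)

Fixpoint:
  val[0] = {0,1,2}
  val[1] = {}
  val[2] = {1,2}
  val[3] = {1}
  val[4] = {0,1,2}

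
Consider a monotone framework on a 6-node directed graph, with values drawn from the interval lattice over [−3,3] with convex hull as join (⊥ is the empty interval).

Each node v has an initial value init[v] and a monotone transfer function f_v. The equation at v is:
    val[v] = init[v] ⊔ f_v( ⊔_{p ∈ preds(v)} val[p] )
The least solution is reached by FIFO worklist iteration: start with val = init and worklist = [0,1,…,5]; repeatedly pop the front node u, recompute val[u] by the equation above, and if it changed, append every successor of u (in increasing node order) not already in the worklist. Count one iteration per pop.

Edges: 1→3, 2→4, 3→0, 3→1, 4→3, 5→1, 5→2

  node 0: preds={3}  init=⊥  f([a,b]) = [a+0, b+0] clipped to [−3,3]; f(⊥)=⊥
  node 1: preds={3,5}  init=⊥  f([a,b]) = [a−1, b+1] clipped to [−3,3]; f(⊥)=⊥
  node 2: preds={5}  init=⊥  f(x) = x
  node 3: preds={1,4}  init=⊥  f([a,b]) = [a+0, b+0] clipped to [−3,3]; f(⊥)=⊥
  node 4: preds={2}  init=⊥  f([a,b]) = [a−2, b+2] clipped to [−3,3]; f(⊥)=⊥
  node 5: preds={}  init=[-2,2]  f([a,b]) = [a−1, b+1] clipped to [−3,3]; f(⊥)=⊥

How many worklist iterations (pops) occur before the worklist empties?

9

Iteration log — 9 steps:
  step 1. node 0  ⊔preds=⊥  new=⊥  stable
  step 2. node 1  ⊔preds=[-2,2]  new=[-3,3]  old=⊥  +wl: 
  step 3. node 2  ⊔preds=[-2,2]  new=[-2,2]  old=⊥  +wl: 
  step 4. node 3  ⊔preds=[-3,3]  new=[-3,3]  old=⊥  +wl: 0,1
  step 5. node 4  ⊔preds=[-2,2]  new=[-3,3]  old=⊥  +wl: 3
  step 6. node 5  ⊔preds=⊥  new=[-2,2]  stable
  step 7. node 0  ⊔preds=[-3,3]  new=[-3,3]  old=⊥  +wl: 
  step 8. node 1  ⊔preds=[-3,3]  new=[-3,3]  stable
  step 9. node 3  ⊔preds=[-3,3]  new=[-3,3]  stable

Least fixpoint reached:
  node 0: [-3,3]
  node 1: [-3,3]
  node 2: [-2,2]
  node 3: [-3,3]
  node 4: [-3,3]
  node 5: [-2,2]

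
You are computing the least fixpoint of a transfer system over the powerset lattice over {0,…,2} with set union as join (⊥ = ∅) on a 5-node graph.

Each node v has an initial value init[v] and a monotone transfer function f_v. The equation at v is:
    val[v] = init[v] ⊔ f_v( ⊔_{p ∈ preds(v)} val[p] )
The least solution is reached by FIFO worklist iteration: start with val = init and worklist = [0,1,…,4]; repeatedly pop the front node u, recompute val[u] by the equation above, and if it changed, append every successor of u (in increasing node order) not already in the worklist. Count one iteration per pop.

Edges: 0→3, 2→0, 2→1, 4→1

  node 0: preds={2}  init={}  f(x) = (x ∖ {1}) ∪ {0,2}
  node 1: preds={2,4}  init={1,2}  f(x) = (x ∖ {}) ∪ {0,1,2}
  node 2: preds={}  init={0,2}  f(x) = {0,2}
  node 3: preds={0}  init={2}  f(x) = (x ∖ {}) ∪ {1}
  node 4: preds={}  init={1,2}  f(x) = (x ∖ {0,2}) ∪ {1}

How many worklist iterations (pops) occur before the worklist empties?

5

Iteration log — 5 steps:
  step 1. node 0  ⊔preds={0,2}  new={0,2}  old={}  +wl: 
  step 2. node 1  ⊔preds={0,1,2}  new={0,1,2}  old={1,2}  +wl: 
  step 3. node 2  ⊔preds={}  new={0,2}  stable
  step 4. node 3  ⊔preds={0,2}  new={0,1,2}  old={2}  +wl: 
  step 5. node 4  ⊔preds={}  new={1,2}  stable

Least fixpoint reached:
  node 0: {0,2}
  node 1: {0,1,2}
  node 2: {0,2}
  node 3: {0,1,2}
  node 4: {1,2}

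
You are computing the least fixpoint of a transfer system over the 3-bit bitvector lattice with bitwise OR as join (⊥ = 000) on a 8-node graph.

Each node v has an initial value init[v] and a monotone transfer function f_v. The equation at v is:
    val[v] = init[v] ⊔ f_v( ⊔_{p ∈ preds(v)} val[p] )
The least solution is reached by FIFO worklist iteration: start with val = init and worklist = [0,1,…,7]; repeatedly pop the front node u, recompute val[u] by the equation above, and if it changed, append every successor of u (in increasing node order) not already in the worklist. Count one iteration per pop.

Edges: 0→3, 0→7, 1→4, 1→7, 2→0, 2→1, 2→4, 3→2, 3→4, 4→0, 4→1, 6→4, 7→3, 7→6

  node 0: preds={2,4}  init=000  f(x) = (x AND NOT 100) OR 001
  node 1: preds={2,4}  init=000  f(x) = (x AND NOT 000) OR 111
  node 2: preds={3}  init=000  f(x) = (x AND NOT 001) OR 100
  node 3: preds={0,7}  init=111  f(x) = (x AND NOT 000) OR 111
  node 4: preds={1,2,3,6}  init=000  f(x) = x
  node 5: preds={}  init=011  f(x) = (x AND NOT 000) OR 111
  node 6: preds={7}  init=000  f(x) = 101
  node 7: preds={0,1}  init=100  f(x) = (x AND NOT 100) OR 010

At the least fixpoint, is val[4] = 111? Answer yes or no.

yes

Trace (14 dequeues):
  [1] u=0 | in 000 | out 001 | prev 000 | push {}
  [2] u=1 | in 000 | out 111 | prev 000 | push {}
  [3] u=2 | in 111 | out 110 | prev 000 | push {0,1}
  [4] u=3 | in 101 | out 111 | ==
  [5] u=4 | in 111 | out 111 | prev 000 | push {}
  [6] u=5 | in 000 | out 111 | prev 011 | push {}
  [7] u=6 | in 100 | out 101 | prev 000 | push {4}
  [8] u=7 | in 111 | out 111 | prev 100 | push {3,6}
  [9] u=0 | in 111 | out 011 | prev 001 | push {7}
  [10] u=1 | in 111 | out 111 | ==
  [11] u=4 | in 111 | out 111 | ==
  [12] u=3 | in 111 | out 111 | ==
  [13] u=6 | in 111 | out 101 | ==
  [14] u=7 | in 111 | out 111 | ==

Converged values:
  [0] 011
  [1] 111
  [2] 110
  [3] 111
  [4] 111
  [5] 111
  [6] 101
  [7] 111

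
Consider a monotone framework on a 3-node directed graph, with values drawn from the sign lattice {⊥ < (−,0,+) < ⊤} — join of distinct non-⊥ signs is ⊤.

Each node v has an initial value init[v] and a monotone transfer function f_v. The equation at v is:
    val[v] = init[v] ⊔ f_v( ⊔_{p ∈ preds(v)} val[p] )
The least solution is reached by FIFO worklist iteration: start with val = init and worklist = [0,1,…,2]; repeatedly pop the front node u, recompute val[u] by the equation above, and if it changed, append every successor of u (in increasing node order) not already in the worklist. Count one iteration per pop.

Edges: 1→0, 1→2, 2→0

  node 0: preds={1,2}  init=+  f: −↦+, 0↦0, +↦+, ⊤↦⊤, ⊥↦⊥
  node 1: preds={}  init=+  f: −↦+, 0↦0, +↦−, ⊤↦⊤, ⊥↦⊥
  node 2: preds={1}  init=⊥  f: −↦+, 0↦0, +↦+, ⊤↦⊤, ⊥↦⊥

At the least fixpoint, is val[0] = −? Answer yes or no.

Trace (4 dequeues):
  [1] u=0 | in + | out + | ==
  [2] u=1 | in ⊥ | out + | ==
  [3] u=2 | in + | out + | prev ⊥ | push {0}
  [4] u=0 | in + | out + | ==

Converged values:
  [0] +
  [1] +
  [2] +

no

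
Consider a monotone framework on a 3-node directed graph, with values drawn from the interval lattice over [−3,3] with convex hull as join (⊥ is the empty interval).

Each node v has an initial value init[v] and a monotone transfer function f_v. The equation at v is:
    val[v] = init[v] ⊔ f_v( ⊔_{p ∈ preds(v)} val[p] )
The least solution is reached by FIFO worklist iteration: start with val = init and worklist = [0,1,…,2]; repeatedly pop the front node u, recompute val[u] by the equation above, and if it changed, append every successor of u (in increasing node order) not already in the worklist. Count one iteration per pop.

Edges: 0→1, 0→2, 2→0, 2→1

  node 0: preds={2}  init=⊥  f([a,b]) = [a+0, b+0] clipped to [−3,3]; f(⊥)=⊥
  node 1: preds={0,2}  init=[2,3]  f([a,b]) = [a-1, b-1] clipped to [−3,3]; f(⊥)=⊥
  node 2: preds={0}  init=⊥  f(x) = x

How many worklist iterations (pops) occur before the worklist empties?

3

Trace (3 dequeues):
  [1] u=0 | in ⊥ | out ⊥ | ==
  [2] u=1 | in ⊥ | out [2,3] | ==
  [3] u=2 | in ⊥ | out ⊥ | ==

Converged values:
  [0] ⊥
  [1] [2,3]
  [2] ⊥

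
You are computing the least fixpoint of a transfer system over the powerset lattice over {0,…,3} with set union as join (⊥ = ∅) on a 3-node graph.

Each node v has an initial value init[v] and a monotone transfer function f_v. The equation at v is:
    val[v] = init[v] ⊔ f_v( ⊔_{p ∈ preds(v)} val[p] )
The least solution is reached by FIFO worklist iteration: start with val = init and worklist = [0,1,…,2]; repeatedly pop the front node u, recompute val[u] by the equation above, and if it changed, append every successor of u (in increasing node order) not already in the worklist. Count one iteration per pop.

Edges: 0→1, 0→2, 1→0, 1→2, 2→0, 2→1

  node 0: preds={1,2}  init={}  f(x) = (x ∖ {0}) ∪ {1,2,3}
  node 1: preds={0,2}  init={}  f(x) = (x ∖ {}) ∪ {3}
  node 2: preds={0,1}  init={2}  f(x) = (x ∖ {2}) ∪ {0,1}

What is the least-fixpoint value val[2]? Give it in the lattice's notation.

{0,1,2,3}

Iteration log — 7 steps:
  step 1. node 0  ⊔preds={2}  new={1,2,3}  old={}  +wl: 
  step 2. node 1  ⊔preds={1,2,3}  new={1,2,3}  old={}  +wl: 0
  step 3. node 2  ⊔preds={1,2,3}  new={0,1,2,3}  old={2}  +wl: 1
  step 4. node 0  ⊔preds={0,1,2,3}  new={1,2,3}  stable
  step 5. node 1  ⊔preds={0,1,2,3}  new={0,1,2,3}  old={1,2,3}  +wl: 0,2
  step 6. node 0  ⊔preds={0,1,2,3}  new={1,2,3}  stable
  step 7. node 2  ⊔preds={0,1,2,3}  new={0,1,2,3}  stable

Least fixpoint reached:
  node 0: {1,2,3}
  node 1: {0,1,2,3}
  node 2: {0,1,2,3}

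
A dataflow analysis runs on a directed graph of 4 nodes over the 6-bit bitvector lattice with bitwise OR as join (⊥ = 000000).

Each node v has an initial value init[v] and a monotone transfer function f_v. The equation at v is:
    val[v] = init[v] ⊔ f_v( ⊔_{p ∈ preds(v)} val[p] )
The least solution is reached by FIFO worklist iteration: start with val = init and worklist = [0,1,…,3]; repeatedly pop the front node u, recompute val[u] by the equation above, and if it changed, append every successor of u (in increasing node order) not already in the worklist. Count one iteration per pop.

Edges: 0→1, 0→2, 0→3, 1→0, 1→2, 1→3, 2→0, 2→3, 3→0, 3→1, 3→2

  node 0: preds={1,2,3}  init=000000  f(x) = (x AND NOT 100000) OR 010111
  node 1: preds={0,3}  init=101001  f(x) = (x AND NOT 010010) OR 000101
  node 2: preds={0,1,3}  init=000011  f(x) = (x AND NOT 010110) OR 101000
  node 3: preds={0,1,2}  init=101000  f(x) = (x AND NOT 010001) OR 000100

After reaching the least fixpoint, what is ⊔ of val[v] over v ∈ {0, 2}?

Iteration log — 7 steps:
  step 1. node 0  ⊔preds=101011  new=011111  old=000000  +wl: 
  step 2. node 1  ⊔preds=111111  new=101101  old=101001  +wl: 0
  step 3. node 2  ⊔preds=111111  new=101011  old=000011  +wl: 
  step 4. node 3  ⊔preds=111111  new=101110  old=101000  +wl: 1,2
  step 5. node 0  ⊔preds=101111  new=011111  stable
  step 6. node 1  ⊔preds=111111  new=101101  stable
  step 7. node 2  ⊔preds=111111  new=101011  stable

Least fixpoint reached:
  node 0: 011111
  node 1: 101101
  node 2: 101011
  node 3: 101110

111111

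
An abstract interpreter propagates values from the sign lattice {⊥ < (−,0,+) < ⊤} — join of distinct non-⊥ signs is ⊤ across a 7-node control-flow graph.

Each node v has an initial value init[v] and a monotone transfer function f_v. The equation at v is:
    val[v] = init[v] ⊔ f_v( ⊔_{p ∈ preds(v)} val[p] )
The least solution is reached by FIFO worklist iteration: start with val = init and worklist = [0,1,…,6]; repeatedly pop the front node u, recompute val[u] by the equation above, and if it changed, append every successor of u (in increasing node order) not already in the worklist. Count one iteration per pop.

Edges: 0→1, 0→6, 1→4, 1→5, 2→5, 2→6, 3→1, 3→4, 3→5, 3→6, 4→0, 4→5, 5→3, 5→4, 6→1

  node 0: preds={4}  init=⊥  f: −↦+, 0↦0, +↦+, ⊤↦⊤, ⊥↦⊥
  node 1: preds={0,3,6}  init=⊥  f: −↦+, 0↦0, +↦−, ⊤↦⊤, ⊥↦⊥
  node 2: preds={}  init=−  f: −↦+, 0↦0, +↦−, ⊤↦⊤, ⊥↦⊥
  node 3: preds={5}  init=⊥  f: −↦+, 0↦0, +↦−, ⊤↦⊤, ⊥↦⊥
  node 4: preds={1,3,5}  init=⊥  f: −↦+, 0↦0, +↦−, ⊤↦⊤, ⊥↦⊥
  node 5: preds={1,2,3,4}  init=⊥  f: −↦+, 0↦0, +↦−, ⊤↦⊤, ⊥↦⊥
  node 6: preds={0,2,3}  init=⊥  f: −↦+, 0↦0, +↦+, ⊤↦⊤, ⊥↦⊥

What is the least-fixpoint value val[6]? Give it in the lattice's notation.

⊤

Trace (20 dequeues):
  [1] u=0 | in ⊥ | out ⊥ | ==
  [2] u=1 | in ⊥ | out ⊥ | ==
  [3] u=2 | in ⊥ | out − | ==
  [4] u=3 | in ⊥ | out ⊥ | ==
  [5] u=4 | in ⊥ | out ⊥ | ==
  [6] u=5 | in − | out + | prev ⊥ | push {3,4}
  [7] u=6 | in − | out + | prev ⊥ | push {1}
  [8] u=3 | in + | out − | prev ⊥ | push {5,6}
  [9] u=4 | in ⊤ | out ⊤ | prev ⊥ | push {0}
  [10] u=1 | in ⊤ | out ⊤ | prev ⊥ | push {4}
  [11] u=5 | in ⊤ | out ⊤ | prev + | push {3}
  [12] u=6 | in − | out + | ==
  [13] u=0 | in ⊤ | out ⊤ | prev ⊥ | push {1,6}
  [14] u=4 | in ⊤ | out ⊤ | ==
  [15] u=3 | in ⊤ | out ⊤ | prev − | push {4,5}
  [16] u=1 | in ⊤ | out ⊤ | ==
  [17] u=6 | in ⊤ | out ⊤ | prev + | push {1}
  [18] u=4 | in ⊤ | out ⊤ | ==
  [19] u=5 | in ⊤ | out ⊤ | ==
  [20] u=1 | in ⊤ | out ⊤ | ==

Converged values:
  [0] ⊤
  [1] ⊤
  [2] −
  [3] ⊤
  [4] ⊤
  [5] ⊤
  [6] ⊤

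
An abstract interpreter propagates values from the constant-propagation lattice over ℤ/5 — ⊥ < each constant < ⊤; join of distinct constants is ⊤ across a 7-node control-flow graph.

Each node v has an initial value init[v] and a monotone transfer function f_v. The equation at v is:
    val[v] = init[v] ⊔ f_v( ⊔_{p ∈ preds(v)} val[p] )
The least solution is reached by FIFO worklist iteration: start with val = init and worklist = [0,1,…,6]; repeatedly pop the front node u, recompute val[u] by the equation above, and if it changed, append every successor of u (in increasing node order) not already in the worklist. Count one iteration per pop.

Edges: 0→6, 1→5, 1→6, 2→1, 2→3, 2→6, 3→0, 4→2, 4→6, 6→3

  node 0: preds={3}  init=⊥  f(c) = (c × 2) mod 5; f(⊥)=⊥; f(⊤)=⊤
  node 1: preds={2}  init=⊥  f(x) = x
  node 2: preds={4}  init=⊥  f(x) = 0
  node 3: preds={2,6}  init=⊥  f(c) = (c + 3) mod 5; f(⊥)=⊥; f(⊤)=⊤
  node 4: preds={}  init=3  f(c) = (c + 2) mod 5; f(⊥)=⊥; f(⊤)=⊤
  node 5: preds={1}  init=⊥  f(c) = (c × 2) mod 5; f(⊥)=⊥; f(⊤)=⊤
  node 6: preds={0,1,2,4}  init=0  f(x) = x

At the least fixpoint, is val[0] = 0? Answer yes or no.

Trace (14 dequeues):
  [1] u=0 | in ⊥ | out ⊥ | ==
  [2] u=1 | in ⊥ | out ⊥ | ==
  [3] u=2 | in 3 | out 0 | prev ⊥ | push {1}
  [4] u=3 | in 0 | out 3 | prev ⊥ | push {0}
  [5] u=4 | in ⊥ | out 3 | ==
  [6] u=5 | in ⊥ | out ⊥ | ==
  [7] u=6 | in ⊤ | out ⊤ | prev 0 | push {3}
  [8] u=1 | in 0 | out 0 | prev ⊥ | push {5,6}
  [9] u=0 | in 3 | out 1 | prev ⊥ | push {}
  [10] u=3 | in ⊤ | out ⊤ | prev 3 | push {0}
  [11] u=5 | in 0 | out 0 | prev ⊥ | push {}
  [12] u=6 | in ⊤ | out ⊤ | ==
  [13] u=0 | in ⊤ | out ⊤ | prev 1 | push {6}
  [14] u=6 | in ⊤ | out ⊤ | ==

Converged values:
  [0] ⊤
  [1] 0
  [2] 0
  [3] ⊤
  [4] 3
  [5] 0
  [6] ⊤

no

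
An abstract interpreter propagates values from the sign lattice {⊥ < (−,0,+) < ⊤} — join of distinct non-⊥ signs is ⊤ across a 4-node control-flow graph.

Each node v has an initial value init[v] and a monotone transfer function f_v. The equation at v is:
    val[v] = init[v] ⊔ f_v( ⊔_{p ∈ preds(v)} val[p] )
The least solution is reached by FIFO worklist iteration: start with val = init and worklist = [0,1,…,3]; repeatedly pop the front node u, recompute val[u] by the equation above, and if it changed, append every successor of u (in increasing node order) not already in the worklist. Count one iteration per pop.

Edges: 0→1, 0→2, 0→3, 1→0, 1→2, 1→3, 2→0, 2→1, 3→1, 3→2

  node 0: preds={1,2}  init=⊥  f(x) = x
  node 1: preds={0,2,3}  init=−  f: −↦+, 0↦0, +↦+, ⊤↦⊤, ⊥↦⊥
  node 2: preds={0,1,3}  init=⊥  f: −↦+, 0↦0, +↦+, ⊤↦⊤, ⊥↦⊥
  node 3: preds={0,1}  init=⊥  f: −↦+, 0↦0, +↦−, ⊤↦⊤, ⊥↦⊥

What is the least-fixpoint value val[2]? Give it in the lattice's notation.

⊤

Trace (8 dequeues):
  [1] u=0 | in − | out − | prev ⊥ | push {}
  [2] u=1 | in − | out ⊤ | prev − | push {0}
  [3] u=2 | in ⊤ | out ⊤ | prev ⊥ | push {1}
  [4] u=3 | in ⊤ | out ⊤ | prev ⊥ | push {2}
  [5] u=0 | in ⊤ | out ⊤ | prev − | push {3}
  [6] u=1 | in ⊤ | out ⊤ | ==
  [7] u=2 | in ⊤ | out ⊤ | ==
  [8] u=3 | in ⊤ | out ⊤ | ==

Converged values:
  [0] ⊤
  [1] ⊤
  [2] ⊤
  [3] ⊤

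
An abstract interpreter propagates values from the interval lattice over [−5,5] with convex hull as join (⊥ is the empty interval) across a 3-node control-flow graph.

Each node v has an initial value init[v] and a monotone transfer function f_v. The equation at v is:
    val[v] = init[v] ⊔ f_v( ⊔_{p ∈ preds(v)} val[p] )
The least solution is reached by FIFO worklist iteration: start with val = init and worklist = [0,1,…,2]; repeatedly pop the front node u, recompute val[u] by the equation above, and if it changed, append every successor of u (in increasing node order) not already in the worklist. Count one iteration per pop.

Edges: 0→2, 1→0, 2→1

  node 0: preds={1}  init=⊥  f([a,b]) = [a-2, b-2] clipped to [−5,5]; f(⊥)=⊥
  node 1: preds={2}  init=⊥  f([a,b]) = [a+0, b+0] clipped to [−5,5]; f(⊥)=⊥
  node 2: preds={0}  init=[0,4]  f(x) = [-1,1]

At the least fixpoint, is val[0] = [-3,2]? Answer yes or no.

Trace (8 dequeues):
  [1] u=0 | in ⊥ | out ⊥ | ==
  [2] u=1 | in [0,4] | out [0,4] | prev ⊥ | push {0}
  [3] u=2 | in ⊥ | out [-1,4] | prev [0,4] | push {1}
  [4] u=0 | in [0,4] | out [-2,2] | prev ⊥ | push {2}
  [5] u=1 | in [-1,4] | out [-1,4] | prev [0,4] | push {0}
  [6] u=2 | in [-2,2] | out [-1,4] | ==
  [7] u=0 | in [-1,4] | out [-3,2] | prev [-2,2] | push {2}
  [8] u=2 | in [-3,2] | out [-1,4] | ==

Converged values:
  [0] [-3,2]
  [1] [-1,4]
  [2] [-1,4]

yes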